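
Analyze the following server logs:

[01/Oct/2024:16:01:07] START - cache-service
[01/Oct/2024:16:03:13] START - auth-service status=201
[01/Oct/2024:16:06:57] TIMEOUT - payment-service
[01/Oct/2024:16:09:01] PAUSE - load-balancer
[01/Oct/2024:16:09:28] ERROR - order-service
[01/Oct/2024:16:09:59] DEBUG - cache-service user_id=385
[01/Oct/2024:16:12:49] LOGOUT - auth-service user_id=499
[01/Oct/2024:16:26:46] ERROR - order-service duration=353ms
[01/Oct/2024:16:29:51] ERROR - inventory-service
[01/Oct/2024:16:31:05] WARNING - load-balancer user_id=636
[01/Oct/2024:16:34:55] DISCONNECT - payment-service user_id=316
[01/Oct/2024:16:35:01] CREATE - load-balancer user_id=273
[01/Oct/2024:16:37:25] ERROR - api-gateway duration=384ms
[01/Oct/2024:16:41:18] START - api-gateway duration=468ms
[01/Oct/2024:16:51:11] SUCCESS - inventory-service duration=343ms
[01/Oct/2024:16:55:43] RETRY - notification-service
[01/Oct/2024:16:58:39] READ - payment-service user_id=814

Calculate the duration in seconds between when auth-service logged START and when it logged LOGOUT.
576

To find the time between events:

1. Locate the first START event for auth-service: 01/Oct/2024:16:03:13
2. Locate the first LOGOUT event for auth-service: 01/Oct/2024:16:12:49
3. Calculate the difference: 01/Oct/2024:16:12:49 - 01/Oct/2024:16:03:13 = 576 seconds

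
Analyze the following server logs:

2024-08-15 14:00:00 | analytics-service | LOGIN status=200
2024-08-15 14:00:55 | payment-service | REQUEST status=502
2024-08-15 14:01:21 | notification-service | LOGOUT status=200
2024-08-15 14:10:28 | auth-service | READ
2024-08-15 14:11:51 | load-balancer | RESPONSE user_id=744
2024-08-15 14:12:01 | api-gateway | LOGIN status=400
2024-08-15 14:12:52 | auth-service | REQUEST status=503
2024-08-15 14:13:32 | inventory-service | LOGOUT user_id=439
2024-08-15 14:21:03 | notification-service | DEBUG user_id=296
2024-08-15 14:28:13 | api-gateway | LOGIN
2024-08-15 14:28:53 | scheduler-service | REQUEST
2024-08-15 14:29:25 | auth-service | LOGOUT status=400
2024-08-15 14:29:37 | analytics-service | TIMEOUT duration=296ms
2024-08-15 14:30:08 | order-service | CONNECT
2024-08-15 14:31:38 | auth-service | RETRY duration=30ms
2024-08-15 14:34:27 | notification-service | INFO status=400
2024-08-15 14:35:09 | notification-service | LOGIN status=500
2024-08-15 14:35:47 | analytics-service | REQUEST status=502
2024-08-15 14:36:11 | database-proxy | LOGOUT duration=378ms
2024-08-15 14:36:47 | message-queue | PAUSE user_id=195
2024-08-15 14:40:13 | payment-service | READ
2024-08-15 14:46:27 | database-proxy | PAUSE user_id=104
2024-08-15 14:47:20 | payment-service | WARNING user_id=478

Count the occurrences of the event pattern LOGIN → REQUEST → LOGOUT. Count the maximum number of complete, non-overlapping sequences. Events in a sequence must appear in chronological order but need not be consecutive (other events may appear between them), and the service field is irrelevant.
4

To count sequences:

1. Look for pattern: LOGIN → REQUEST → LOGOUT
2. Greedily scan the log in chronological order, matching each sequence element in turn (ignoring service)
3. Each time the full pattern completes, increment the count and restart matching from the next event
4. Complete non-overlapping sequences found: 4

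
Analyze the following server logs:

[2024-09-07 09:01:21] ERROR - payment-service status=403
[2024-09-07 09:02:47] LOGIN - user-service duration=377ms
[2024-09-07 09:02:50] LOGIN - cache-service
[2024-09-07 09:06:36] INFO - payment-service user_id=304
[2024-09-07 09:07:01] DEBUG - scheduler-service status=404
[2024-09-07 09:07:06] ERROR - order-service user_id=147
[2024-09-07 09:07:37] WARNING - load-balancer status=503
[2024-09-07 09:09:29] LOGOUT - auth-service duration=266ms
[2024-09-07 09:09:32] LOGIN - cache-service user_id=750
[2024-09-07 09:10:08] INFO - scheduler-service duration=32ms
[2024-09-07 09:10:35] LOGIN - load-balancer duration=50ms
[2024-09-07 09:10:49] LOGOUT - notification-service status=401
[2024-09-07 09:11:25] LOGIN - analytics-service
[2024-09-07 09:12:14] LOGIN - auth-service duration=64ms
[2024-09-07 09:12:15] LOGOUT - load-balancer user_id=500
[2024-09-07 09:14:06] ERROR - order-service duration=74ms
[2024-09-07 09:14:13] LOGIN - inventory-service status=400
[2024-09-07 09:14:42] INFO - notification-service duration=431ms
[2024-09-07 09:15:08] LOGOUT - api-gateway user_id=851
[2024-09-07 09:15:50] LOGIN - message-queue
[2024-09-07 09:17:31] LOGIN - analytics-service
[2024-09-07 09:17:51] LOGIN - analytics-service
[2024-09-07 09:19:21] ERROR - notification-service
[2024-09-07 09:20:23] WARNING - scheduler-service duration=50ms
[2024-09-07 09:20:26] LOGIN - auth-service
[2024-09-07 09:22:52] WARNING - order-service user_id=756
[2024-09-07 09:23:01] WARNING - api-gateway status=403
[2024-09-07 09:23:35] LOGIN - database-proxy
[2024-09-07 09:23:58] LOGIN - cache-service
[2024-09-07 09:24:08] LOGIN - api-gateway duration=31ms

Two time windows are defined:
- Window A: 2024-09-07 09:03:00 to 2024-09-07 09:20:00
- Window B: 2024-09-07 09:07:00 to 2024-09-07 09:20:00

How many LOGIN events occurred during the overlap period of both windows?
8

To find overlap events:

1. Window A: 2024-09-07 09:03:00 to 2024-09-07 09:20:00
2. Window B: 2024-09-07 09:07:00 to 2024-09-07 09:20:00
3. Overlap period: 2024-09-07 09:07:00 to 2024-09-07 09:20:00
4. Count LOGIN events in overlap: 8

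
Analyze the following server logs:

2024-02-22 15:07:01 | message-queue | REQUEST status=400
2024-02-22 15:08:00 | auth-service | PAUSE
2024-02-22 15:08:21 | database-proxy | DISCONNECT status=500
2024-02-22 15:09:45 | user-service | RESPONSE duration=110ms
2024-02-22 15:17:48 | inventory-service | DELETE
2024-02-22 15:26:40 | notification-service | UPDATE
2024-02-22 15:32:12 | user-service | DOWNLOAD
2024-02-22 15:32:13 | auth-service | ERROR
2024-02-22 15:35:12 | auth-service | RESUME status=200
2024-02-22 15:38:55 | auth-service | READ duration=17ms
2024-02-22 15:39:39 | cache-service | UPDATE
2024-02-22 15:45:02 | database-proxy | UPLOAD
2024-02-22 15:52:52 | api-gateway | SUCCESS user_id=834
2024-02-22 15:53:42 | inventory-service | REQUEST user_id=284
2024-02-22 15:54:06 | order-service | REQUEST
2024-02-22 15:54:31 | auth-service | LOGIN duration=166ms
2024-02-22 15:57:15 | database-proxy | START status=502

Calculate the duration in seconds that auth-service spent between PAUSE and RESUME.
1632

To calculate state duration:

1. Find PAUSE event for auth-service: 2024-02-22 15:08:00
2. Find RESUME event for auth-service: 2024-02-22 15:35:12
3. Calculate duration: 2024-02-22 15:35:12 - 2024-02-22 15:08:00 = 1632 seconds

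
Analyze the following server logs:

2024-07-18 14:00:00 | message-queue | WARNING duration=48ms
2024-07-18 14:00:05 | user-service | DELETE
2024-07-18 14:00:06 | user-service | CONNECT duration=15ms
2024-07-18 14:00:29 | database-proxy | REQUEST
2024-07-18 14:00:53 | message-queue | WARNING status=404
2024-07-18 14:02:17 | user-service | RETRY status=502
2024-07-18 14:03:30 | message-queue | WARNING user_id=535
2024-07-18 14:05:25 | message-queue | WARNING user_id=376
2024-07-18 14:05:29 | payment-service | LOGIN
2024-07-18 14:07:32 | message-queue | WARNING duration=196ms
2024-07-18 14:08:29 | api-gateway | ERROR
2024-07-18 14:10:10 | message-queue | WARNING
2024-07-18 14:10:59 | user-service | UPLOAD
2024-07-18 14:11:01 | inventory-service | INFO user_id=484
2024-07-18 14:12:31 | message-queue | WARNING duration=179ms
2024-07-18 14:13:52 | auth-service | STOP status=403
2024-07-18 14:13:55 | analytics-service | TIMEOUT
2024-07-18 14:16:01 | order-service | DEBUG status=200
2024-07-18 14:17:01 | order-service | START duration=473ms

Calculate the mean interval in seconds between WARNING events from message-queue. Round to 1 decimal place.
125.2

To calculate average interval:

1. Find all WARNING events for message-queue in order
2. Calculate time gaps between consecutive events
3. Compute mean of gaps: 751 / 6 = 125.2 seconds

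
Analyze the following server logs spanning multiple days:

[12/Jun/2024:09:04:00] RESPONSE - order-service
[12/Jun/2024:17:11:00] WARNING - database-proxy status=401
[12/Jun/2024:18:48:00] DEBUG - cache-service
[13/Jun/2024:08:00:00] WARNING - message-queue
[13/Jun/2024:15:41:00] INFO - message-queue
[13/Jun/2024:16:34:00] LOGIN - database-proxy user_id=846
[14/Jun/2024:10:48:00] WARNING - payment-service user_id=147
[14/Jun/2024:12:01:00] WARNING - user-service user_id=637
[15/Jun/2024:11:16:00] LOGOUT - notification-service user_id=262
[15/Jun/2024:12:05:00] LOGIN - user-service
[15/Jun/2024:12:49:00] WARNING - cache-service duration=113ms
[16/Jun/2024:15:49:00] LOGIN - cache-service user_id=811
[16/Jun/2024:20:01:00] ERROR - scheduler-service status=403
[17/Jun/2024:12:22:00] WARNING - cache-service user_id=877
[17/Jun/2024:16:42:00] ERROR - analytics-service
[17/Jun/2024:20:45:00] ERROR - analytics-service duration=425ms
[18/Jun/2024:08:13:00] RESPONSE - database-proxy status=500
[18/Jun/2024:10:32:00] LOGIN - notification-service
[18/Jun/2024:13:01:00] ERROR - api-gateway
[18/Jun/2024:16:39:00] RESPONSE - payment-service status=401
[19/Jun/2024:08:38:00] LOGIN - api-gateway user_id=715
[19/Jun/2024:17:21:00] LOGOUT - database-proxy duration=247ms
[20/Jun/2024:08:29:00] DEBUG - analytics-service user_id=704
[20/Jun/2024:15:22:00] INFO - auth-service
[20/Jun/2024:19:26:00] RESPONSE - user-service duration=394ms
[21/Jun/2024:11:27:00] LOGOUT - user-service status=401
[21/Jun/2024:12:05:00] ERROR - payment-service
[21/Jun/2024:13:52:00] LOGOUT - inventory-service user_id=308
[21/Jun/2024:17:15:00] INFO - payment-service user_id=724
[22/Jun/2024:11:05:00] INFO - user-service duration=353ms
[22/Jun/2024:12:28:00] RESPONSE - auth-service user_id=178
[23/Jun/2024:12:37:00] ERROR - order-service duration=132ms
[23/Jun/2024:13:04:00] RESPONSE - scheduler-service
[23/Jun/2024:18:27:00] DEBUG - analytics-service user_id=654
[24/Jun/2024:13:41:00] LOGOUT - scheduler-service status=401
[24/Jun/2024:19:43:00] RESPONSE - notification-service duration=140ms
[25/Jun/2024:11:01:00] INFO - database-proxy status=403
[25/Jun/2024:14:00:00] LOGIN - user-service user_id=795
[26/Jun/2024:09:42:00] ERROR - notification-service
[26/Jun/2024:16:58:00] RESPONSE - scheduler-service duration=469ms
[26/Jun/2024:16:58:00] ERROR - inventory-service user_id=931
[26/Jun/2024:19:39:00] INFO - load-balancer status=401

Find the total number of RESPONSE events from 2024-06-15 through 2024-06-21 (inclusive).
3

To filter by date range:

1. Date range: 2024-06-15 through 2024-06-21, both dates inclusive
2. Filter for RESPONSE events whose date falls in this range
3. Count matching events: 3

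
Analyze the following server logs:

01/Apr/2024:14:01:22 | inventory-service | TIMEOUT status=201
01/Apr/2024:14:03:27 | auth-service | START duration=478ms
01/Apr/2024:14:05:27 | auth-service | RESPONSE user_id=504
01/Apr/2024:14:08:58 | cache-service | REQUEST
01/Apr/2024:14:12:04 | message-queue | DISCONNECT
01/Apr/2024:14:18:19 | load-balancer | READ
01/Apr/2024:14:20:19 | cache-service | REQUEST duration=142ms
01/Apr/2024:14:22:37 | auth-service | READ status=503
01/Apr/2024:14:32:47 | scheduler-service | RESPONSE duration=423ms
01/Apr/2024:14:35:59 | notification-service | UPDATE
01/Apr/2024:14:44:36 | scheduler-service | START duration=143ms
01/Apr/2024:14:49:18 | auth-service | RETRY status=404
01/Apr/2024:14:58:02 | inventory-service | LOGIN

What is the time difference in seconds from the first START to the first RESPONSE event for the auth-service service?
120

To find the time between events:

1. Locate the first START event for auth-service: 01/Apr/2024:14:03:27
2. Locate the first RESPONSE event for auth-service: 01/Apr/2024:14:05:27
3. Calculate the difference: 01/Apr/2024:14:05:27 - 01/Apr/2024:14:03:27 = 120 seconds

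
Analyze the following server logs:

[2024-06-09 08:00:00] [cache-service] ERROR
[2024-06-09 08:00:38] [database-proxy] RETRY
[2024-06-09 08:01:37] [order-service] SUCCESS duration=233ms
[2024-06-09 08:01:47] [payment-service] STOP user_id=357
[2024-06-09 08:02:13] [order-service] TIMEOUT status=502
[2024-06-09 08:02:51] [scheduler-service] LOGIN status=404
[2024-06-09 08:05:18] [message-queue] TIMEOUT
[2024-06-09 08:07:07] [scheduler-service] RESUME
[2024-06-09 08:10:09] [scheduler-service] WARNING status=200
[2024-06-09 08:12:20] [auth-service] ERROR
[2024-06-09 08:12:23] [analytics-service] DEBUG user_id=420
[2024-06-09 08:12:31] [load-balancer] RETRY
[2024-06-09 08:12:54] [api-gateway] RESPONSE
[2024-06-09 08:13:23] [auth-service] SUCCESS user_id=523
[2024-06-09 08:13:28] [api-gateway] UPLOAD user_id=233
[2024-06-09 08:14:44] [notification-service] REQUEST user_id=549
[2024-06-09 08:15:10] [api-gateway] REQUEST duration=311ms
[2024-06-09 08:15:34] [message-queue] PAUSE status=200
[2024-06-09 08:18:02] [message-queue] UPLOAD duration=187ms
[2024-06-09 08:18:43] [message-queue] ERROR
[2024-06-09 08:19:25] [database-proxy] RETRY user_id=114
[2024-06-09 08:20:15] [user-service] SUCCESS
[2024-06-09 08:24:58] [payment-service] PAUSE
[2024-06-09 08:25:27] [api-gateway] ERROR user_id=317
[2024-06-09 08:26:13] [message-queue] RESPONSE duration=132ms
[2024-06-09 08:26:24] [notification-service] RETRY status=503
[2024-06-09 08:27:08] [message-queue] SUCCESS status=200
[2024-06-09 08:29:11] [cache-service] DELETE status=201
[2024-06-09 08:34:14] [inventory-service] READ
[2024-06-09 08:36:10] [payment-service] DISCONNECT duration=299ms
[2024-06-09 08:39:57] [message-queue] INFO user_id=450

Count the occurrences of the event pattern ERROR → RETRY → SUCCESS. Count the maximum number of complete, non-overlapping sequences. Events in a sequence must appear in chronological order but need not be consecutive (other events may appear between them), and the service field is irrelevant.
4

To count sequences:

1. Look for pattern: ERROR → RETRY → SUCCESS
2. Greedily scan the log in chronological order, matching each sequence element in turn (ignoring service)
3. Each time the full pattern completes, increment the count and restart matching from the next event
4. Complete non-overlapping sequences found: 4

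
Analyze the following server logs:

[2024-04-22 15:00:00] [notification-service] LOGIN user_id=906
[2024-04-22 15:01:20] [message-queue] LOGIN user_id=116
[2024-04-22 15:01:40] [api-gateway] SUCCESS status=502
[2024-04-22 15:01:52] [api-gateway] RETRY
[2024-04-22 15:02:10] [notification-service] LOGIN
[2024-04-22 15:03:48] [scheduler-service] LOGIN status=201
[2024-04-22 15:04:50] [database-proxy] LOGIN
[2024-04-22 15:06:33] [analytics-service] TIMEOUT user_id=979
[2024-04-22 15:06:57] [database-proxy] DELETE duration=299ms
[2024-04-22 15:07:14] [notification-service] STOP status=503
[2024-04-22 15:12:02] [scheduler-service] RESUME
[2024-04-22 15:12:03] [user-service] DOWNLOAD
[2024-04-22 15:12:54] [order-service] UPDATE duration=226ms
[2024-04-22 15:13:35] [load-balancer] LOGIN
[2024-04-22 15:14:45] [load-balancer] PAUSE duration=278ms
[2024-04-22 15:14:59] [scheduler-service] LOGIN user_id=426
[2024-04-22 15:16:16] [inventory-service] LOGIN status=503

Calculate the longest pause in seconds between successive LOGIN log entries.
525

To find the longest gap:

1. Extract all LOGIN events in chronological order
2. Calculate time differences between consecutive events
3. Find the maximum difference
4. Longest gap: 525 seconds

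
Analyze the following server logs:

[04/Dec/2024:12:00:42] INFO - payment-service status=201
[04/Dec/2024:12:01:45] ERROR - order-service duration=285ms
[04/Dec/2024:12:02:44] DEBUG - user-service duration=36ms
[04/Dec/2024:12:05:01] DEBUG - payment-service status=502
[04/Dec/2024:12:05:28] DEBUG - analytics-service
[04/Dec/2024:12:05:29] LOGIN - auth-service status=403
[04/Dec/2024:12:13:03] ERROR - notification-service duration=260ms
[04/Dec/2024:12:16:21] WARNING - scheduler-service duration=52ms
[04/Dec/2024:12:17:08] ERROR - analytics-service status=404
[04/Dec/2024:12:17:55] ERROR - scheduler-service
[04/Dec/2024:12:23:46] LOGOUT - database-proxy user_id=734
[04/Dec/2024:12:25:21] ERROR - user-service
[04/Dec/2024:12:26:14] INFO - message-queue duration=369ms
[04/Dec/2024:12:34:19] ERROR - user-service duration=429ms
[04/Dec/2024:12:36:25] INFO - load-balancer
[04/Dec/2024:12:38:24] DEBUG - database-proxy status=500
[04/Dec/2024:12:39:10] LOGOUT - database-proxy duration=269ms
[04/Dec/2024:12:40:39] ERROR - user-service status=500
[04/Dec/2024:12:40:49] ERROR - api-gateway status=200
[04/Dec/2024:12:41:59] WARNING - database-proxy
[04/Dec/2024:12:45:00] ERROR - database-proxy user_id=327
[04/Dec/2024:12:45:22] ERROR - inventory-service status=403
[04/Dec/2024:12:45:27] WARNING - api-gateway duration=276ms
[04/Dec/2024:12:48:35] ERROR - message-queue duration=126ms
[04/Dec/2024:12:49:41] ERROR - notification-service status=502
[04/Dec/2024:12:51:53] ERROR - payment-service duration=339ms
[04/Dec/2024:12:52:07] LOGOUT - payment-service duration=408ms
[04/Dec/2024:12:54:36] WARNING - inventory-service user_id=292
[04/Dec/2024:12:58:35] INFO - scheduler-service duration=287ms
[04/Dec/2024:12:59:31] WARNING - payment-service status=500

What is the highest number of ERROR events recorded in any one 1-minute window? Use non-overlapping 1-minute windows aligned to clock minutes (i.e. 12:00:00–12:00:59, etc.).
2

To find the burst window:

1. Divide the log period into non-overlapping 1-minute windows starting at 12:00
2. Count ERROR events in each window
3. Find the window with maximum count
4. Maximum events in a window: 2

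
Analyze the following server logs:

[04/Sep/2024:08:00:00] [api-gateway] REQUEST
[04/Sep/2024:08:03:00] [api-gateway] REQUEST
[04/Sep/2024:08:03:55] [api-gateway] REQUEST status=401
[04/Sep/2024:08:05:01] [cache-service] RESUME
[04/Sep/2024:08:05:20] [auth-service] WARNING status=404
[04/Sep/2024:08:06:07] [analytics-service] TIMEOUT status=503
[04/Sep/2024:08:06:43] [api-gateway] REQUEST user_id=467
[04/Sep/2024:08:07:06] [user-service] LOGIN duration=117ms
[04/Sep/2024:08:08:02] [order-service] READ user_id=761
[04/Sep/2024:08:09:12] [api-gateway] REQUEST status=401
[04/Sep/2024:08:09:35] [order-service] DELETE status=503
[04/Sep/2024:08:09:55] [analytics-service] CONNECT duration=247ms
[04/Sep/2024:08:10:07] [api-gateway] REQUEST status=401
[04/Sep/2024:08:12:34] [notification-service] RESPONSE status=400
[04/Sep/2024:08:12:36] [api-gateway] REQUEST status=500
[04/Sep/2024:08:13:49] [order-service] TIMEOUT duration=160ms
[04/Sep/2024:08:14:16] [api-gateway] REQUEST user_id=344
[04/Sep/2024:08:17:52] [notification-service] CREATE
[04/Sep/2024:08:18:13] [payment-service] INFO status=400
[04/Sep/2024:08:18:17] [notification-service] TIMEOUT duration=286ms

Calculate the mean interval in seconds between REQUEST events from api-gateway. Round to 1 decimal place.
122.3

To calculate average interval:

1. Find all REQUEST events for api-gateway in order
2. Calculate time gaps between consecutive events
3. Compute mean of gaps: 856 / 7 = 122.3 seconds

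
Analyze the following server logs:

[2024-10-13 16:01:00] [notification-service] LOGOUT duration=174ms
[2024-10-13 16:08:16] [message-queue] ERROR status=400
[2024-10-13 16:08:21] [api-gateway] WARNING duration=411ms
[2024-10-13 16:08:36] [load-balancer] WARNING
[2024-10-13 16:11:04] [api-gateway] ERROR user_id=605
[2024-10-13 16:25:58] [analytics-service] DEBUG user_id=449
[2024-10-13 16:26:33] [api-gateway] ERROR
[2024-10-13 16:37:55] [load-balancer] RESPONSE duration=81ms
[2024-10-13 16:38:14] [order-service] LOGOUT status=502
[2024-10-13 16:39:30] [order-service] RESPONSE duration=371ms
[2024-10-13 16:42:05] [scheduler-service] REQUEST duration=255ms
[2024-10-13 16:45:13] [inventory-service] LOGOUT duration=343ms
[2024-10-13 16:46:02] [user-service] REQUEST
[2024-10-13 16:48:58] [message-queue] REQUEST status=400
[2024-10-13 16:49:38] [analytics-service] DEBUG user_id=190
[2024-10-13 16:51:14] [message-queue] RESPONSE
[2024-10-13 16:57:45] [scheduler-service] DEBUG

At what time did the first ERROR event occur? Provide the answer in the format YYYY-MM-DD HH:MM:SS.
2024-10-13 16:08:16

To find the first event:

1. Filter for all ERROR events
2. Sort by timestamp
3. Select the first one
4. Timestamp: 2024-10-13 16:08:16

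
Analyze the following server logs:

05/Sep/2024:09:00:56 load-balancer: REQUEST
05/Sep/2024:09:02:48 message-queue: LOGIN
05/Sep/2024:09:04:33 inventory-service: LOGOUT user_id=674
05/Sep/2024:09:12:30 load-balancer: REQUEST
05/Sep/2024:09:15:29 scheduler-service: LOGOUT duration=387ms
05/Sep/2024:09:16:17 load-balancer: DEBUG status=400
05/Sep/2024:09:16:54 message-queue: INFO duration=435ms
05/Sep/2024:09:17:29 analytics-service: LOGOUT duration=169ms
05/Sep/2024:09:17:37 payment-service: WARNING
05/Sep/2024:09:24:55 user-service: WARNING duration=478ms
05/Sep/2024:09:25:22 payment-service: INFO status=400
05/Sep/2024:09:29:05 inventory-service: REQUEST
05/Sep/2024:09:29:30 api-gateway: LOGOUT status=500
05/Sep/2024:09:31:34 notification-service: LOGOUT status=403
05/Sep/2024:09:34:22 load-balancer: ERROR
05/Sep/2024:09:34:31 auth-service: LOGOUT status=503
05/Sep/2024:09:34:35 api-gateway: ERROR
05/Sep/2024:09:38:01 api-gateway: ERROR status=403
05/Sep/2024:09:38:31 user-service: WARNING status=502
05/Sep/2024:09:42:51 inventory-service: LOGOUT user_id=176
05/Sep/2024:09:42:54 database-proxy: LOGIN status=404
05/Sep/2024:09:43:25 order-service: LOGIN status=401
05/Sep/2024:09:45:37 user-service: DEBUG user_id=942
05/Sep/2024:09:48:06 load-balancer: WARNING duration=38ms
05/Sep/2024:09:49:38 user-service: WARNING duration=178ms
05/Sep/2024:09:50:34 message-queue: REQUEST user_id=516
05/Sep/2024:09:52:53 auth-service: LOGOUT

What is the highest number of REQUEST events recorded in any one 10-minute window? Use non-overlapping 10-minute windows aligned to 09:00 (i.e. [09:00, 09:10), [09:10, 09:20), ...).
1

To find the burst window:

1. Divide the log period into non-overlapping 10-minute windows starting at 09:00
2. Count REQUEST events in each window
3. Find the window with maximum count
4. Maximum events in a window: 1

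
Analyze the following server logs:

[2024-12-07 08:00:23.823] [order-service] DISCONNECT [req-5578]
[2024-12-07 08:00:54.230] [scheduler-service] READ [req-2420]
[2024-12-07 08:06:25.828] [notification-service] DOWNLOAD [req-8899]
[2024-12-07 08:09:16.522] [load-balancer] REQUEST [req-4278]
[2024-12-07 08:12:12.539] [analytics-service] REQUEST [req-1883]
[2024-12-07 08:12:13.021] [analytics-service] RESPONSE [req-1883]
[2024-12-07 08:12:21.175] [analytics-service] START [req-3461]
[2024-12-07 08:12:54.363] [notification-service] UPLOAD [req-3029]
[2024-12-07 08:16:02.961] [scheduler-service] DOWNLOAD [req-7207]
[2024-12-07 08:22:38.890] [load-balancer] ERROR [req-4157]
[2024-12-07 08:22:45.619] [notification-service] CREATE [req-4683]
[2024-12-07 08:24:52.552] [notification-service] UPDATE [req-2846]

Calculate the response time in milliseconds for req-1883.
482

To calculate latency:

1. Find REQUEST with id req-1883: 2024-12-07 08:12:12.539
2. Find RESPONSE with id req-1883: 2024-12-07 08:12:13.021
3. Latency: 2024-12-07 08:12:13.021 - 2024-12-07 08:12:12.539 = 482ms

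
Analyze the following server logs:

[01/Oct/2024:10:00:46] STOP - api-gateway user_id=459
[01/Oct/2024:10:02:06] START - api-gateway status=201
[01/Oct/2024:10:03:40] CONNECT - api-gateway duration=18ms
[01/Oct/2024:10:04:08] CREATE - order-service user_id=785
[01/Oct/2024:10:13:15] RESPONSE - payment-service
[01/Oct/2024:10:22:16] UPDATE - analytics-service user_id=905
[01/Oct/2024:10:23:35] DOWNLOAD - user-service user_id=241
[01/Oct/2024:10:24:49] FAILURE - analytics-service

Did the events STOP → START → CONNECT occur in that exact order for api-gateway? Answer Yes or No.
Yes

To verify sequence order:

1. Find all events in sequence STOP → START → CONNECT for api-gateway
2. Extract their timestamps
3. Check if timestamps are in ascending order
4. Result: Yes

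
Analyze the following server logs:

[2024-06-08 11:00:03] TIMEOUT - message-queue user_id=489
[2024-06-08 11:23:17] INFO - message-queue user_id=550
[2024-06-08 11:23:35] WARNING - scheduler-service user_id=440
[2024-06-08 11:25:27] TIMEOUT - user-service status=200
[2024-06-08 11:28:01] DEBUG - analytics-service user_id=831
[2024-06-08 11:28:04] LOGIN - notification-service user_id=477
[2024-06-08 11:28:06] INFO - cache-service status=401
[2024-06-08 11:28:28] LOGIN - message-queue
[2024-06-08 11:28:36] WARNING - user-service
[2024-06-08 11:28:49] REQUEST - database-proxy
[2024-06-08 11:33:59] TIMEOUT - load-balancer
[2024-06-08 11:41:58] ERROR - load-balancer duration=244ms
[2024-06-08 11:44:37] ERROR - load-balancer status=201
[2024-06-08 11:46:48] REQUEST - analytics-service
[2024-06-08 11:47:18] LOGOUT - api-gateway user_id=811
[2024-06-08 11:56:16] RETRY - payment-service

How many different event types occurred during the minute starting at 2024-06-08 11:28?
5

To count unique event types:

1. Filter events in the minute starting at 2024-06-08 11:28
2. Extract event types from matching entries
3. Count unique types: 5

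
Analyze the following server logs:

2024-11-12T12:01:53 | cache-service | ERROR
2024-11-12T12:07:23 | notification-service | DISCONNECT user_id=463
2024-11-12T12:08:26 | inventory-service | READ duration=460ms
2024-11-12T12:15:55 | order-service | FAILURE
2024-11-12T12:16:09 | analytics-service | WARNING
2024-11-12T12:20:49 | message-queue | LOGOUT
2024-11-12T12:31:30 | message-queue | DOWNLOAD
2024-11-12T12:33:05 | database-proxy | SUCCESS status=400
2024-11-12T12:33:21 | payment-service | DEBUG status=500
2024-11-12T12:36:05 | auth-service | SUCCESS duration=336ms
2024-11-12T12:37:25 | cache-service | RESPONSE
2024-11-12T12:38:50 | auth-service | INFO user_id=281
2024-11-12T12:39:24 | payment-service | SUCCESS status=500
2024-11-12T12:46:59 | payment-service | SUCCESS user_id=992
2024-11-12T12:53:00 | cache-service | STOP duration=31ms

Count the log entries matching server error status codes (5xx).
2

To find matching entries:

1. Pattern to match: server error status codes (5xx)
2. Scan each log entry for the pattern
3. Count matches: 2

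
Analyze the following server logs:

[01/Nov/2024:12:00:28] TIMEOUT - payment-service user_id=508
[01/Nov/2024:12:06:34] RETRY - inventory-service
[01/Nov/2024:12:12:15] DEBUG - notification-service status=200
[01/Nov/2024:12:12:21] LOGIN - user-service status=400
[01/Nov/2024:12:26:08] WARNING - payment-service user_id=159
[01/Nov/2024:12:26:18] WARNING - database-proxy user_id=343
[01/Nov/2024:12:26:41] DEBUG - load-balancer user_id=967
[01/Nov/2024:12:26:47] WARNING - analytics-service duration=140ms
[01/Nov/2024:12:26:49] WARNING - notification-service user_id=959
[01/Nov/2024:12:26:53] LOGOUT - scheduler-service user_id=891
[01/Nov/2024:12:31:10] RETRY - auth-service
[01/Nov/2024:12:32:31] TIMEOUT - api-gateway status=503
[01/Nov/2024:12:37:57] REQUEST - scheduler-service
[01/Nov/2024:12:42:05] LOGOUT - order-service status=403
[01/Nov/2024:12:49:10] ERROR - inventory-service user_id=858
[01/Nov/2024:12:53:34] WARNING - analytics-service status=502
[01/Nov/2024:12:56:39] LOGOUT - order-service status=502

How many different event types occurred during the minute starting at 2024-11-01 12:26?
3

To count unique event types:

1. Filter events in the minute starting at 2024-11-01 12:26
2. Extract event types from matching entries
3. Count unique types: 3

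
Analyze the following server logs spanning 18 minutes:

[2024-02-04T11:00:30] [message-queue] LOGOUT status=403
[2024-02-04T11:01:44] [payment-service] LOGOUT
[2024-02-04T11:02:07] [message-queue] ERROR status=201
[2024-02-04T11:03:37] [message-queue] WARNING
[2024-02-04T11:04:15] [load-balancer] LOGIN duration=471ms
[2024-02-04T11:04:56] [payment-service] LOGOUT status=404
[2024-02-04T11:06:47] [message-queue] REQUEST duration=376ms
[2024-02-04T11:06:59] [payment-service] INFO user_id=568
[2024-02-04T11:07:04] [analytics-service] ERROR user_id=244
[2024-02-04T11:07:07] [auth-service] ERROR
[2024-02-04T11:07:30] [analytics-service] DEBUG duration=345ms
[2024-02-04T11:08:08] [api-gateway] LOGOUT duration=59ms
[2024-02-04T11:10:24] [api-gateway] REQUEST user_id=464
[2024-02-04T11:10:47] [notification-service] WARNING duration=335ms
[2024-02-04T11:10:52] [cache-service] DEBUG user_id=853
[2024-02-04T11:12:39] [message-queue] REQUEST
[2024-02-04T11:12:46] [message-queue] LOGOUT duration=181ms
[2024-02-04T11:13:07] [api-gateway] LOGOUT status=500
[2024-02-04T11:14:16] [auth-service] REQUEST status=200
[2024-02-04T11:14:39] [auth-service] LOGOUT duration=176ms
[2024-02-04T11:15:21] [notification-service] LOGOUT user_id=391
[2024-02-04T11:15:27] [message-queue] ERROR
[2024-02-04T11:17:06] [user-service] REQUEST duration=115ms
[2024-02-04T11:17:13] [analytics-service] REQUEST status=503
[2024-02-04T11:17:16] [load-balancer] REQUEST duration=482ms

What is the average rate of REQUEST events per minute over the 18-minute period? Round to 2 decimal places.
0.39

To calculate the rate:

1. Count total REQUEST events: 7
2. Total time period: 18 minutes
3. Rate = 7 / 18 = 0.39 events per minute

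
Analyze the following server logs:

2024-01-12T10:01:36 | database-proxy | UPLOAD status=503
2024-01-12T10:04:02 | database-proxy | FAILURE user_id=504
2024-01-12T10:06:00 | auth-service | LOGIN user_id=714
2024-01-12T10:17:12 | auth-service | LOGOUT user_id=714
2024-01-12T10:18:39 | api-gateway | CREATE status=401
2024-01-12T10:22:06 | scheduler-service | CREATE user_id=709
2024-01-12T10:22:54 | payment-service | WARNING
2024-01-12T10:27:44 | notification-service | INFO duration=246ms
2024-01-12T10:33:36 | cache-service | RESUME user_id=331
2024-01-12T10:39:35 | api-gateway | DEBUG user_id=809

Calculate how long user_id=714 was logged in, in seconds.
672

To calculate session duration:

1. Find LOGIN event for user_id=714: 2024-01-12T10:06:00
2. Find LOGOUT event for user_id=714: 2024-01-12T10:17:12
3. Session duration: 2024-01-12T10:17:12 - 2024-01-12T10:06:00 = 672 seconds (11 minutes)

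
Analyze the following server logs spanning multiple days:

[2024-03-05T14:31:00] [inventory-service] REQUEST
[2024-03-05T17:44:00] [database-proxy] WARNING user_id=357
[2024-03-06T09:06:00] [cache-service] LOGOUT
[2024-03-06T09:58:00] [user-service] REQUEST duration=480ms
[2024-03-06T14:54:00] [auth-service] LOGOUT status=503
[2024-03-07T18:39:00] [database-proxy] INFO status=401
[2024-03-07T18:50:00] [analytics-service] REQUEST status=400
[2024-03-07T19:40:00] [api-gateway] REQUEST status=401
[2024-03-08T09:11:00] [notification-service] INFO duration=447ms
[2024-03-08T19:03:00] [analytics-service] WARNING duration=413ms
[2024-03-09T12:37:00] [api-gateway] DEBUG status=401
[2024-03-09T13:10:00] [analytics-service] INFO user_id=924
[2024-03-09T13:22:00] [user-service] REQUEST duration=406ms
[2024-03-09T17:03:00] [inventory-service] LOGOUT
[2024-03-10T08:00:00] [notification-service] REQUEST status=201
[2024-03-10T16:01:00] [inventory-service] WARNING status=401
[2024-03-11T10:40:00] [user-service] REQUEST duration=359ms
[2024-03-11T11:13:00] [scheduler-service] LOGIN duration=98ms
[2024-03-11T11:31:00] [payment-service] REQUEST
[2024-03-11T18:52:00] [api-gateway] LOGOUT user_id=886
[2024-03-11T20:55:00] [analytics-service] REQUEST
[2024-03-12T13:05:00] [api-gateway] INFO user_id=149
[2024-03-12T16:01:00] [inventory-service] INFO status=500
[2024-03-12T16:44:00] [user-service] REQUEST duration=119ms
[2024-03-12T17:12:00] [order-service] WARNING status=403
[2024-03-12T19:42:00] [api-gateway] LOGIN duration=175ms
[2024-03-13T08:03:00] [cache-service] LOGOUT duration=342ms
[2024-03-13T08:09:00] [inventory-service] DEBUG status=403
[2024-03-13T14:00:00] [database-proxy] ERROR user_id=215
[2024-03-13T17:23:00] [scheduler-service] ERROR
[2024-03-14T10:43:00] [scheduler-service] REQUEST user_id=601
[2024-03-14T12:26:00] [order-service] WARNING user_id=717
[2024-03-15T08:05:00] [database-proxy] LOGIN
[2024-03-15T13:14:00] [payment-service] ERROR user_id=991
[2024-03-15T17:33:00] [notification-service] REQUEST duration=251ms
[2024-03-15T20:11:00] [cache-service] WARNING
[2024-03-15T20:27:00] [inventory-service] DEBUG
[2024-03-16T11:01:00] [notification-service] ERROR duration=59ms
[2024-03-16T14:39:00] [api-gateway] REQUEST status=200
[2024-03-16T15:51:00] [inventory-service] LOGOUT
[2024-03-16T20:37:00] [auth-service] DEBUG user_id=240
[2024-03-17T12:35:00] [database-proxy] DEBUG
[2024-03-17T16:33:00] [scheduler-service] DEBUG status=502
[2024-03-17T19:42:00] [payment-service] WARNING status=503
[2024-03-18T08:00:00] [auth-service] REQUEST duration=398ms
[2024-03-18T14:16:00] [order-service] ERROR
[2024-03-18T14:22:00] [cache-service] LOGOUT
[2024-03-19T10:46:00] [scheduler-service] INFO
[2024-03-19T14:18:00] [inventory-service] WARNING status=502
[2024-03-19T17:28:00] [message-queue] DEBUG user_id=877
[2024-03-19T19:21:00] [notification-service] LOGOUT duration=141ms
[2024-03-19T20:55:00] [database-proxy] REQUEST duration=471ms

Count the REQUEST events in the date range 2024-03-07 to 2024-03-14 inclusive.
9

To filter by date range:

1. Date range: 2024-03-07 through 2024-03-14, both dates inclusive
2. Filter for REQUEST events whose date falls in this range
3. Count matching events: 9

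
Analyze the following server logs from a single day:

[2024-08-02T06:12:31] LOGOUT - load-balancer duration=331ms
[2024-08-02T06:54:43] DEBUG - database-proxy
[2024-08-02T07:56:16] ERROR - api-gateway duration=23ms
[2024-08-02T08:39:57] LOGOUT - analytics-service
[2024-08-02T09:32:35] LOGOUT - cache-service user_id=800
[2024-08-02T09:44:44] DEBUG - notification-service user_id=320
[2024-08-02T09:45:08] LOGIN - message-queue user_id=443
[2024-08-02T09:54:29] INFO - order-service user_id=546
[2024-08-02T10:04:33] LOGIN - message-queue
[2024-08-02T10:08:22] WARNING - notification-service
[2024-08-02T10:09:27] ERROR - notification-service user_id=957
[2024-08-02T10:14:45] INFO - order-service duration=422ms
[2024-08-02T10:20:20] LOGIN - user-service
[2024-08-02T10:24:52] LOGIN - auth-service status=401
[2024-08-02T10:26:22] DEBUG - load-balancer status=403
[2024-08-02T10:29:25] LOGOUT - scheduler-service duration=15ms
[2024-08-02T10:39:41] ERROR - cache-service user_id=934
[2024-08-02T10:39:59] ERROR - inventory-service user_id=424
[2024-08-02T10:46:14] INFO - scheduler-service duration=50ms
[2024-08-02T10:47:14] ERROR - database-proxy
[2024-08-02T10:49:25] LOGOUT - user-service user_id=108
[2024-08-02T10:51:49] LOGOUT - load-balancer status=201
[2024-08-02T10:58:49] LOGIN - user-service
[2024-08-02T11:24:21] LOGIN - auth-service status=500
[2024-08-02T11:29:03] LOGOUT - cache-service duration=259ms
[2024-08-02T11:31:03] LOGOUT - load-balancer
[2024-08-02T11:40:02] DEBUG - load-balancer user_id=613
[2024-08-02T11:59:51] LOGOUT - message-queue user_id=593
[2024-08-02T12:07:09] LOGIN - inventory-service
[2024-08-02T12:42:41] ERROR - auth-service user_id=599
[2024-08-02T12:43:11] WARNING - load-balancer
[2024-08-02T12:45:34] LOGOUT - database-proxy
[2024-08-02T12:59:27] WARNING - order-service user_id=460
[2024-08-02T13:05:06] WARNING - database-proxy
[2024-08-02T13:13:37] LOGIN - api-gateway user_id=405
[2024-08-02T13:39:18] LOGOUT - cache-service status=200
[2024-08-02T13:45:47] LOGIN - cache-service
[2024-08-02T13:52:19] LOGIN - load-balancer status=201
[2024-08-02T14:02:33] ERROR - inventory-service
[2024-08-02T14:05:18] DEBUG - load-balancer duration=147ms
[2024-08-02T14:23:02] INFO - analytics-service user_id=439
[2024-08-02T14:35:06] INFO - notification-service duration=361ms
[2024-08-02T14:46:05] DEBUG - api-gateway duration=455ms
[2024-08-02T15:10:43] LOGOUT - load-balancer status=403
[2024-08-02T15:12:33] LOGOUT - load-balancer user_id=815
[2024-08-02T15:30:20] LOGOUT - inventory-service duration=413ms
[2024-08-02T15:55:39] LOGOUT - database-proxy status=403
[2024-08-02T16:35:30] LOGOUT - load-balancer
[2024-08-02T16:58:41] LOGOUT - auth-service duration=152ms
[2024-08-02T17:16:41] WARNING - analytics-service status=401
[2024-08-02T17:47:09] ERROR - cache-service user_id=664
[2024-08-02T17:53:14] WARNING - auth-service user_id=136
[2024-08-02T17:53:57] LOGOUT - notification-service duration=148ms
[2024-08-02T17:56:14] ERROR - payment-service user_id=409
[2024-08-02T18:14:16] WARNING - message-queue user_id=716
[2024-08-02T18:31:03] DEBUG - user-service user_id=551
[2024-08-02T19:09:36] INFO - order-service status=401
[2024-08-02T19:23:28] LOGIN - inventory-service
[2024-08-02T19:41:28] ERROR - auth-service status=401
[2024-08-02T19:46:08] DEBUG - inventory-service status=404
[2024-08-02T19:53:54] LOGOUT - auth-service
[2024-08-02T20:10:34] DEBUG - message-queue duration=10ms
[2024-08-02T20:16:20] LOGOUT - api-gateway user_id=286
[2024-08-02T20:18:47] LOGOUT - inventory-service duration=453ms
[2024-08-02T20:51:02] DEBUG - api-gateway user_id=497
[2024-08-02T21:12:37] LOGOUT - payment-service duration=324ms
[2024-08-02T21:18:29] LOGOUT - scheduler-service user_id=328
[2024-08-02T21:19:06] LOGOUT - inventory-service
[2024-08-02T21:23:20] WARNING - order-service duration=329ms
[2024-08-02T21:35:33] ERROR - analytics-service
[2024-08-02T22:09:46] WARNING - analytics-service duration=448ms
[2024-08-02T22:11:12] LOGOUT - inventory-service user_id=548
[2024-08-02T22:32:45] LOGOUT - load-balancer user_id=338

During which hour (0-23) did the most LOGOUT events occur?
15

To find the peak hour:

1. Group all LOGOUT events by hour
2. Count events in each hour
3. Find hour with maximum count
4. Peak hour: 15 (with 4 events)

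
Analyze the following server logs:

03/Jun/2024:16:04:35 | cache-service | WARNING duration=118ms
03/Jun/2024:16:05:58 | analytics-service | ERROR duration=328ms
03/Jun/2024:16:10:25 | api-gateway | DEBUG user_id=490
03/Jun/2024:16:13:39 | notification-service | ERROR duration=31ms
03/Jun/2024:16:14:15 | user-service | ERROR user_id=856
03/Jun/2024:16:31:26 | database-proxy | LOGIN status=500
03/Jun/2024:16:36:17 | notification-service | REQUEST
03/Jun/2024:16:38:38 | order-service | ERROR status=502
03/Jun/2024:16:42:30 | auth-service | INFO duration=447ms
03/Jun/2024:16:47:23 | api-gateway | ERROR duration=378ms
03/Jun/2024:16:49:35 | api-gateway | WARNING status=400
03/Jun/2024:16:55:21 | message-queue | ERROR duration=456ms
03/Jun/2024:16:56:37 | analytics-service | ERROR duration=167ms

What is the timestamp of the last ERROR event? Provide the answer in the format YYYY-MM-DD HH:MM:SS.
2024-06-03 16:56:37

To find the last event:

1. Filter for all ERROR events
2. Sort by timestamp
3. Select the last one
4. Timestamp: 2024-06-03 16:56:37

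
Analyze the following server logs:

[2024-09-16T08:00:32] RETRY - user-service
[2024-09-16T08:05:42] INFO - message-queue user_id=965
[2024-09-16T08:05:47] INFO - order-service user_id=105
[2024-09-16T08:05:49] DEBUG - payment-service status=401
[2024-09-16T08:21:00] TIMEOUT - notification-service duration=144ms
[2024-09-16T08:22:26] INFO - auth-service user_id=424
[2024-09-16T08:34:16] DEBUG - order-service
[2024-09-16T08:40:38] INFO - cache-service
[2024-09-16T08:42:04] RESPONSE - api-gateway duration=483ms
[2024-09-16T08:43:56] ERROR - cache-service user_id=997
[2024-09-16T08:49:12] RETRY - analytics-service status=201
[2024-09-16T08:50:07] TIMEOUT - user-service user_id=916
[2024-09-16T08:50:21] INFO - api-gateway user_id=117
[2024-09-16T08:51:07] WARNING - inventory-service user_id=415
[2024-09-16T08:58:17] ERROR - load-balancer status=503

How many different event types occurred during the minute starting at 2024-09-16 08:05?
2

To count unique event types:

1. Filter events in the minute starting at 2024-09-16 08:05
2. Extract event types from matching entries
3. Count unique types: 2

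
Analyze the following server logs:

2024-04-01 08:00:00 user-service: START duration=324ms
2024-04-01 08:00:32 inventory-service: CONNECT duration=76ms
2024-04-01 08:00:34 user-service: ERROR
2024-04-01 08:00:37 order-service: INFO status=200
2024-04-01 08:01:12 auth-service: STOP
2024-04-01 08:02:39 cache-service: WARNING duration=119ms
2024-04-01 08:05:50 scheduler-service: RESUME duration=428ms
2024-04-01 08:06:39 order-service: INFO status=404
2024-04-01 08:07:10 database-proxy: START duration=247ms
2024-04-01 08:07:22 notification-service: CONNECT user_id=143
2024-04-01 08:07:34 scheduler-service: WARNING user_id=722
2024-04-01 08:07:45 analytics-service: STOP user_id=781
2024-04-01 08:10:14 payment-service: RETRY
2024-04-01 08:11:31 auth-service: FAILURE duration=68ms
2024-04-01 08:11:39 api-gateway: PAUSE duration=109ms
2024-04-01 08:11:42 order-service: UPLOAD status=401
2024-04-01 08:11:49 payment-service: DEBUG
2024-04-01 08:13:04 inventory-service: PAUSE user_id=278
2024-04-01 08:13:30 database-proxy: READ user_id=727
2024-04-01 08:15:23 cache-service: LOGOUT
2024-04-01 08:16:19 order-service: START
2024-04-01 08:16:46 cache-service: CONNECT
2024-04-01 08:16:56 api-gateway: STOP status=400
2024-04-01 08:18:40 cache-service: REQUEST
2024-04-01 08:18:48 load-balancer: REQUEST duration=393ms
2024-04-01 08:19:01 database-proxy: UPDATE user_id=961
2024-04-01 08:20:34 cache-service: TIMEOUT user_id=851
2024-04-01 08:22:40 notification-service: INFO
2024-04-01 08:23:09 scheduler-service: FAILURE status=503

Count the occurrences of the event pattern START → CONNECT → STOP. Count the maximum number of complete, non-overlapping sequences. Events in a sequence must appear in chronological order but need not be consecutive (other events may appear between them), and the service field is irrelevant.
3

To count sequences:

1. Look for pattern: START → CONNECT → STOP
2. Greedily scan the log in chronological order, matching each sequence element in turn (ignoring service)
3. Each time the full pattern completes, increment the count and restart matching from the next event
4. Complete non-overlapping sequences found: 3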